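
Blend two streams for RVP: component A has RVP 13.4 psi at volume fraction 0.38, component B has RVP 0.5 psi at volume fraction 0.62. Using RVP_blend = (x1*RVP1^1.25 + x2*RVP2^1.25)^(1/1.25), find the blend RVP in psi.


Chevron index: RVP_blend = (sum xi*RVPi^1.25)^(1/1.25)
RVP^1.25 terms: 0.38 * 13.4^1.25 + 0.62 * 0.5^1.25 = 10.003
RVP_blend = 10.003^(1/1.25) = 6.311

6.311 psi


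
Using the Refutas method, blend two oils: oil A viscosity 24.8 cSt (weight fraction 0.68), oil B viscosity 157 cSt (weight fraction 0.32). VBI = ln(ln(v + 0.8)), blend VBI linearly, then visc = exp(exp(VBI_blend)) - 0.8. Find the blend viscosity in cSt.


Refutas method: VBN_i = 14.534*ln(ln(visc_i + 0.8)) + 10.975, blended linearly by mass fraction; since VBN is linear in VBI_i = ln(ln(visc_i + 0.8)) and the fractions sum to 1, blend VBI directly: visc = exp(exp(VBI_blend)) - 0.8
VBI_1 = ln(ln(24.8 + 0.8)) = 1.17637
VBI_2 = ln(ln(157 + 0.8)) = 1.62163
VBI_blend = 0.68 * 1.17637 + 0.32 * 1.62163 = 1.31885
visc_blend = exp(exp(1.31885)) - 0.8 = 41.26

41.26 cSt


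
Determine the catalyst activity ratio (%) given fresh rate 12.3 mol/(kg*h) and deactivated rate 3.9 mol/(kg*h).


Activity (%) = (rate_used / rate_fresh) * 100
rate_used = 3.9, rate_fresh = 12.3
= (3.9 / 12.3) * 100
= 0.3171 * 100 = 31.71

31.71 %


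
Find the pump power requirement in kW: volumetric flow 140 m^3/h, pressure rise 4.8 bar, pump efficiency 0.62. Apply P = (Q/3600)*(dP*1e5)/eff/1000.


Q = 140 / 3600 = 0.0388889 m^3/s
P = 0.0388889 * (4.8 * 1e5) / 0.62 / 1000 = 30.11

30.11 kW


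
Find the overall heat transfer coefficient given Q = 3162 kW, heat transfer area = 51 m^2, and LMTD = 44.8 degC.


From Q = U*A*LMTD, U = Q / (A * LMTD)
U = 3162 / (51 * 44.8) = 3162 / 2284.8 = 1.384

1.384 kW/(m^2*K)


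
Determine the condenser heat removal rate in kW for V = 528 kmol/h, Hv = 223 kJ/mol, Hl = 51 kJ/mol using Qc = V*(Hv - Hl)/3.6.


Qc = 528 * (223 - 51) / 3.6 = 528 * 172 / 3.6 = 25230

25230 kW


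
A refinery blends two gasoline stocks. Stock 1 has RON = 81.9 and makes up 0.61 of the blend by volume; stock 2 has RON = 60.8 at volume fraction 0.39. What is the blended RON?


Linear blending: RON_blend = sum(vi * RONi)
Contribution 1: 0.61 * 81.9 = 49.959
Contribution 2: 0.39 * 60.8 = 23.712
RON_blend = 49.959 + 23.712 = 73.671

73.671


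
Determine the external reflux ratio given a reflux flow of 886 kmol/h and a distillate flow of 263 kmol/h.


Reflux ratio definition: R = L / D (liquid returned / distillate withdrawn)
L = 886 kmol/h, D = 263 kmol/h
R = 886 / 263 = 3.369

3.369


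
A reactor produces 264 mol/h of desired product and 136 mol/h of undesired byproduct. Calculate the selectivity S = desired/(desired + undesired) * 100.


Selectivity = desired / (desired + undesired) * 100
Total products = 264 + 136 = 400 mol/h
S = 264 / 400 * 100
= 0.6600 * 100
= 66.00 %

66.00 %


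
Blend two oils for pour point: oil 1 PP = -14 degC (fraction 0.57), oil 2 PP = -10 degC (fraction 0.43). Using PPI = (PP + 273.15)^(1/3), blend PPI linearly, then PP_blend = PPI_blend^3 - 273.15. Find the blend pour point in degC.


PPI_1 = (-14 + 273.15)^(1/3) = 6.375541
PPI_2 = (-10 + 273.15)^(1/3) = 6.408176
PPI_blend = 0.57 * 6.375541 + 0.43 * 6.408176 = 6.389574
PP_blend = 6.389574^3 - 273.15 = 260.8649 - 273.15 = -12.29

-12.29 degC


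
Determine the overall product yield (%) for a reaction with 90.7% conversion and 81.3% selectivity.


Overall yield = conversion (%) * selectivity (%) / 100
Conversion = 90.7%, Selectivity = 81.3%
Y = 90.7 * 81.3 / 100
= 73.7391 %

73.7391 %


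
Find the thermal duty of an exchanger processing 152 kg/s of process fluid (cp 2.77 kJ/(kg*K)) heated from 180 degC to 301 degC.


Q = m_dot * cp * delta_T
delta_T = 301 - 180 = 121 K
Q = 152 * 2.77 * 121
= 421.04 * 121
= 50945.84 kW

50945.84 kW


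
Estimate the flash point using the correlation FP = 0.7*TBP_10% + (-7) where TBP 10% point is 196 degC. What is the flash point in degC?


FP = 0.7 * 196 + (-7) = 130.2

130.2 degC


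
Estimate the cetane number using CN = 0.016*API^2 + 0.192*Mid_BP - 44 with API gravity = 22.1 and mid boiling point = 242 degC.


CN = 0.016 * 22.1^2 + 0.192 * 242 - 44
CN = 7.81456 + 46.464 - 44 = 10.27856

10.27856


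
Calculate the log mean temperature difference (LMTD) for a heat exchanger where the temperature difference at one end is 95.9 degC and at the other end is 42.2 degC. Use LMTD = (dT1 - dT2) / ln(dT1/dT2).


LMTD = (dT1 - dT2) / ln(dT1/dT2)
= (95.9 - 42.2) / ln(95.9 / 42.2) = 53.7 / 0.820886 = 65.42

65.42 degC


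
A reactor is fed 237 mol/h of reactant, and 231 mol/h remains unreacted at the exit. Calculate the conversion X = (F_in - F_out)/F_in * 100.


X = (F_in - F_out) / F_in * 100
Moles reacted = 237 - 231 = 6
X = 6 / 237 * 100
= 0.02532 * 100
= 2.532 %

2.532 %


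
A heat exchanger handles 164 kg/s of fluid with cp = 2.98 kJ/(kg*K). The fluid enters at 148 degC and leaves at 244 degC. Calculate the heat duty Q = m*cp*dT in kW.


Q = m_dot * cp * delta_T
delta_T = 244 - 148 = 96 K
Q = 164 * 2.98 * 96
= 488.72 * 96
= 46917.12 kW

46917.12 kW


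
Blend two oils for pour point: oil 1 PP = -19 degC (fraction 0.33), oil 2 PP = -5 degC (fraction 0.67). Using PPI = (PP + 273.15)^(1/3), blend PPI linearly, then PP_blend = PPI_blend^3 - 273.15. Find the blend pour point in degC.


PPI_1 = (-19 + 273.15)^(1/3) = 6.334272
PPI_2 = (-5 + 273.15)^(1/3) = 6.448508
PPI_blend = 0.33 * 6.334272 + 0.67 * 6.448508 = 6.41081
PP_blend = 6.41081^3 - 273.15 = 263.4746 - 273.15 = -9.68

-9.68 degC


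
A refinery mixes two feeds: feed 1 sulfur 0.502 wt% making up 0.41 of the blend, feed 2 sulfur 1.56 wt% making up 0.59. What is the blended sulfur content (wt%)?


Linear sulfur blending: S_blend = x1*S1 + x2*S2
Contribution 1: 0.41 * 0.502 = 0.20582 wt%
Contribution 2: 0.59 * 1.56 = 0.9204 wt%
S_blend = 0.20582 + 0.9204 = 1.12622

1.12622 wt%


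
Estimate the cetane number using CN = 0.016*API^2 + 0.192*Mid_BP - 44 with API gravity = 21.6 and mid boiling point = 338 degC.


CN = 0.016 * 21.6^2 + 0.192 * 338 - 44
CN = 7.46496 + 64.896 - 44 = 28.36096

28.36096


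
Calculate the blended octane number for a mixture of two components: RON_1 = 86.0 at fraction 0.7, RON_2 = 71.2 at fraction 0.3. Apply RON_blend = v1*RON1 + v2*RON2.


Linear blending: RON_blend = sum(vi * RONi)
Contribution 1: 0.7 * 86.0 = 60.2
Contribution 2: 0.3 * 71.2 = 21.36
RON_blend = 60.2 + 21.36 = 81.56

81.56


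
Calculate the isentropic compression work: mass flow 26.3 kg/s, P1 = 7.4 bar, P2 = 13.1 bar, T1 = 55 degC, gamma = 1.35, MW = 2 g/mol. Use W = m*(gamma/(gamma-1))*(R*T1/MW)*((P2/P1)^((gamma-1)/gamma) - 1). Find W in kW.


Isentropic work: W = m*(gamma/(gamma-1))*(R*T1/MW)*((P2/P1)^((gamma-1)/gamma) - 1)
T1 = 55 + 273.15 = 328.15 K
Pressure ratio = 13.1 / 7.4 = 1.77027
Exponent = (1.35 - 1)/1.35 = 0.259259
(P2/P1)^exp - 1 = 1.77027^0.259259 - 1 = 0.159595
W = 26.3 * 1.35 / 0.35 * 8.314 * 328.15 / 2 * 0.159595 = 22080

22080 kW


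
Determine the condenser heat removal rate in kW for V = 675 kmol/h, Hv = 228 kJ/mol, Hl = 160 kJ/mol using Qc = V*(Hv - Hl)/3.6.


Qc = 675 * (228 - 160) / 3.6 = 675 * 68 / 3.6 = 12750

12750 kW


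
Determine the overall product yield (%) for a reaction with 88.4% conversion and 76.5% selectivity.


Overall yield = conversion (%) * selectivity (%) / 100
Conversion = 88.4%, Selectivity = 76.5%
Y = 88.4 * 76.5 / 100
= 67.626 %

67.626 %


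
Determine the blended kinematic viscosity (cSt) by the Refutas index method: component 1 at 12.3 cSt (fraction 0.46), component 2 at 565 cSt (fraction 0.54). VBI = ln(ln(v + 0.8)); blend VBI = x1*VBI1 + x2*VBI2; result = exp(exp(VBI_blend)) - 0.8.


Refutas method: VBN_i = 14.534*ln(ln(visc_i + 0.8)) + 10.975, blended linearly by mass fraction; since VBN is linear in VBI_i = ln(ln(visc_i + 0.8)) and the fractions sum to 1, blend VBI directly: visc = exp(exp(VBI_blend)) - 0.8
VBI_1 = ln(ln(12.3 + 0.8)) = 0.944922
VBI_2 = ln(ln(565 + 0.8)) = 1.8466
VBI_blend = 0.46 * 0.944922 + 0.54 * 1.8466 = 1.43183
visc_blend = exp(exp(1.43183)) - 0.8 = 64.98

64.98 cSt


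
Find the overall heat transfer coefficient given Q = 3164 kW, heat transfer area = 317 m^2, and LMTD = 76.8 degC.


From Q = U*A*LMTD, U = Q / (A * LMTD)
U = 3164 / (317 * 76.8) = 3164 / 24345.6 = 0.1300

0.1300 kW/(m^2*K)


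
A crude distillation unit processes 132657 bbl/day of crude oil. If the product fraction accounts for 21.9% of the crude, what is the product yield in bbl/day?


Crude throughput = 132657 bbl/day
Fraction yield = 21.9%
yield = throughput * fraction / 100
yield = 132657 * 21.9 / 100 = 29051.883

29051.883 bbl/day


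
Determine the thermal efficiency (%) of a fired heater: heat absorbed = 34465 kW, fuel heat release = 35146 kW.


Furnace efficiency = Q_absorbed / Q_fuel * 100
= 34465 / 35146 * 100 = 98.06

98.06 %


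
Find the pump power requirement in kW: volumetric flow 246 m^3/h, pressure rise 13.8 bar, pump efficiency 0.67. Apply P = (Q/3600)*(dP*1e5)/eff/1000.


Q = 246 / 3600 = 0.0683333 m^3/s
P = 0.0683333 * (13.8 * 1e5) / 0.67 / 1000 = 140.7

140.7 kW


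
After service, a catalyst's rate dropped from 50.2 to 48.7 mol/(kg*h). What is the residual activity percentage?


Activity (%) = (rate_used / rate_fresh) * 100
rate_used = 48.7, rate_fresh = 50.2
= (48.7 / 50.2) * 100
= 0.9701 * 100 = 97.01

97.01 %


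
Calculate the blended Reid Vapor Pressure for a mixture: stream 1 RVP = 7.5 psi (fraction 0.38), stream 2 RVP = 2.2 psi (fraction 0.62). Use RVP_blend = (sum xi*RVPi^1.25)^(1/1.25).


Chevron index: RVP_blend = (sum xi*RVPi^1.25)^(1/1.25)
RVP^1.25 terms: 0.38 * 7.5^1.25 + 0.62 * 2.2^1.25 = 6.37759
RVP_blend = 6.37759^(1/1.25) = 4.403

4.403 psi


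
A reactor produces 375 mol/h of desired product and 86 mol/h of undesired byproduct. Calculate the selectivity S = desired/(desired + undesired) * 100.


Selectivity = desired / (desired + undesired) * 100
Total products = 375 + 86 = 461 mol/h
S = 375 / 461 * 100
= 0.8134 * 100
= 81.34 %

81.34 %


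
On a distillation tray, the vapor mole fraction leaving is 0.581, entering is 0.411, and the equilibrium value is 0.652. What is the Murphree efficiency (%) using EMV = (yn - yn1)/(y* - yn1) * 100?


Murphree vapor efficiency: EMV = (y_n - y_(n-1)) / (y*_n - y_(n-1)) * 100
EMV = (0.581 - 0.411) / (0.652 - 0.411) * 100 = 0.17 / 0.241 * 100 = 70.54

70.54 %


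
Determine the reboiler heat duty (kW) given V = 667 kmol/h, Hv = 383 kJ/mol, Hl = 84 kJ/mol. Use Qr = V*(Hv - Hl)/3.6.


Qr = 667 * (383 - 84) / 3.6 = 667 * 299 / 3.6 = 55400

55400 kW


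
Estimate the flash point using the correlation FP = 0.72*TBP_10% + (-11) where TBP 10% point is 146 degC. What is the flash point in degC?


FP = 0.72 * 146 + (-11) = 94.12

94.12 degC


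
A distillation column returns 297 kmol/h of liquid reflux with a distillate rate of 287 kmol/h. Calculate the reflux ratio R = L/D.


Reflux ratio definition: R = L / D (liquid returned / distillate withdrawn)
L = 297 kmol/h, D = 287 kmol/h
R = 297 / 287 = 1.035

1.035


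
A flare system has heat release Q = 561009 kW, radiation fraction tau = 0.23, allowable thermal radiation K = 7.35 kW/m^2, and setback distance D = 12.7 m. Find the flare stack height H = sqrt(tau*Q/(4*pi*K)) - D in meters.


tau*Q/(4*pi*K) = 0.23 * 561009 / (4 * pi * 7.35) = 1397.01
sqrt(1397.01) = 37.3766
H = 37.3766 - 12.7 = 24.68

24.68 m


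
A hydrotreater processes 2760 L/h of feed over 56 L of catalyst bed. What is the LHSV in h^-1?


LHSV = volumetric feed rate / catalyst volume
= 2760 L/h / 56 L
= 49.29 h^-1

49.29 h^-1


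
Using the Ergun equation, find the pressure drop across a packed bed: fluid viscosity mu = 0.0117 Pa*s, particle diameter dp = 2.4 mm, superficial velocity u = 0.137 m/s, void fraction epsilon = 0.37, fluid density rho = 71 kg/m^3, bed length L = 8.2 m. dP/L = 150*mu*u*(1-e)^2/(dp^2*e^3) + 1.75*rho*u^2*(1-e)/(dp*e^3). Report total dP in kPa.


dp = 2.4 mm = 0.0024 m
Viscous term = 150*0.0117*0.137*(1-0.37)^2 / (0.0024^2*0.37^3) = 327078
Inertial term = 1.75*71*0.137^2*(1-0.37) / (0.0024*0.37^3) = 12085.4
dP/L = 327078 + 12085.4 = 339163 Pa/m
dP = 339163 * 8.2 / 1000 = 2781 kPa

2781 kPa


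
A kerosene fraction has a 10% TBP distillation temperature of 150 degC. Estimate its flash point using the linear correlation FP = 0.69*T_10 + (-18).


FP = 0.69 * 150 + (-18) = 85.5

85.5 degC


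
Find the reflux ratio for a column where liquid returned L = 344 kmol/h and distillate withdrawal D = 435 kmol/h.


Reflux ratio definition: R = L / D (liquid returned / distillate withdrawn)
L = 344 kmol/h, D = 435 kmol/h
R = 344 / 435 = 0.7908

0.7908


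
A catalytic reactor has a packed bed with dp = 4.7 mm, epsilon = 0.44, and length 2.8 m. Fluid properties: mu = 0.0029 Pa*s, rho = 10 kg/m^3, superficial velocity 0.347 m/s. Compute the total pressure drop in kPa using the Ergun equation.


dp = 4.7 mm = 0.0047 m
Viscous term = 150*0.0029*0.347*(1-0.44)^2 / (0.0047^2*0.44^3) = 25156
Inertial term = 1.75*10*0.347^2*(1-0.44) / (0.0047*0.44^3) = 2947.33
dP/L = 25156 + 2947.33 = 28103.3 Pa/m
dP = 28103.3 * 2.8 / 1000 = 78.69 kPa

78.69 kPa


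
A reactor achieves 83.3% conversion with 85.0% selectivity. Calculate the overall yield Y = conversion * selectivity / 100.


Overall yield = conversion (%) * selectivity (%) / 100
Conversion = 83.3%, Selectivity = 85.0%
Y = 83.3 * 85.0 / 100
= 70.805 %

70.805 %


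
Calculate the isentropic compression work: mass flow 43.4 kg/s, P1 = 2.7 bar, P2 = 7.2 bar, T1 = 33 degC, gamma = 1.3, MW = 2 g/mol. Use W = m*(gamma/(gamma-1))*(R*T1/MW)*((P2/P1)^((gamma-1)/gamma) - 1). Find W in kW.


Isentropic work: W = m*(gamma/(gamma-1))*(R*T1/MW)*((P2/P1)^((gamma-1)/gamma) - 1)
T1 = 33 + 273.15 = 306.15 K
Pressure ratio = 7.2 / 2.7 = 2.66667
Exponent = (1.3 - 1)/1.3 = 0.230769
(P2/P1)^exp - 1 = 2.66667^0.230769 - 1 = 0.254009
W = 43.4 * 1.3 / 0.3 * 8.314 * 306.15 / 2 * 0.254009 = 60800

60800 kW


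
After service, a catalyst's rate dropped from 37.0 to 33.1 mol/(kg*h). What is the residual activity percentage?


Activity (%) = (rate_used / rate_fresh) * 100
rate_used = 33.1, rate_fresh = 37.0
= (33.1 / 37.0) * 100
= 0.8946 * 100 = 89.46

89.46 %


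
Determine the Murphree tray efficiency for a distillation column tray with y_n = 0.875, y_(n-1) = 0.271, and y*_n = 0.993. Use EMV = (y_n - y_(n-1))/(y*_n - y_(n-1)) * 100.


Murphree vapor efficiency: EMV = (y_n - y_(n-1)) / (y*_n - y_(n-1)) * 100
EMV = (0.875 - 0.271) / (0.993 - 0.271) * 100 = 0.604 / 0.722 * 100 = 83.66

83.66 %


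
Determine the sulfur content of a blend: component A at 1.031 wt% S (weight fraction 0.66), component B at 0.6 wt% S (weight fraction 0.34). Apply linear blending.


Linear sulfur blending: S_blend = x1*S1 + x2*S2
Contribution 1: 0.66 * 1.031 = 0.68046 wt%
Contribution 2: 0.34 * 0.6 = 0.204 wt%
S_blend = 0.68046 + 0.204 = 0.88446

0.88446 wt%


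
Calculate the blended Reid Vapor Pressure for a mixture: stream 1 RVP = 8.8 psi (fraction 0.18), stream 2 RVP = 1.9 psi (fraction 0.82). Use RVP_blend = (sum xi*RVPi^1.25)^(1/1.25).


Chevron index: RVP_blend = (sum xi*RVPi^1.25)^(1/1.25)
RVP^1.25 terms: 0.18 * 8.8^1.25 + 0.82 * 1.9^1.25 = 4.55738
RVP_blend = 4.55738^(1/1.25) = 3.365

3.365 psi


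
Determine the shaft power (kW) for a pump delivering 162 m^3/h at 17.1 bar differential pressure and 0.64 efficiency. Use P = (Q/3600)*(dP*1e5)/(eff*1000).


Q = 162 / 3600 = 0.045 m^3/s
P = 0.045 * (17.1 * 1e5) / 0.64 / 1000 = 120.2

120.2 kW


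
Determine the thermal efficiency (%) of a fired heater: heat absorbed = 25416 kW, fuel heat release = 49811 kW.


Furnace efficiency = Q_absorbed / Q_fuel * 100
= 25416 / 49811 * 100 = 51.02

51.02 %


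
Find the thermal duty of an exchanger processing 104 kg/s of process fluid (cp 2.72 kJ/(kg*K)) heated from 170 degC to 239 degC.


Q = m_dot * cp * delta_T
delta_T = 239 - 170 = 69 K
Q = 104 * 2.72 * 69
= 282.88 * 69
= 19518.72 kW

19518.72 kW


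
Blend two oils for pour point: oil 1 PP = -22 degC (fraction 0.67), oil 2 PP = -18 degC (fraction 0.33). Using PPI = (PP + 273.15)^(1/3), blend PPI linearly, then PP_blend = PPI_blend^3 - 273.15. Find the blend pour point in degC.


PPI_1 = (-22 + 273.15)^(1/3) = 6.30925
PPI_2 = (-18 + 273.15)^(1/3) = 6.342569
PPI_blend = 0.67 * 6.30925 + 0.33 * 6.342569 = 6.320245
PP_blend = 6.320245^3 - 273.15 = 252.4653 - 273.15 = -20.68

-20.68 degC


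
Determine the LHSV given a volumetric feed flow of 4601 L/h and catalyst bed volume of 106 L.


LHSV = volumetric feed rate / catalyst volume
= 4601 L/h / 106 L
= 43.41 h^-1

43.41 h^-1


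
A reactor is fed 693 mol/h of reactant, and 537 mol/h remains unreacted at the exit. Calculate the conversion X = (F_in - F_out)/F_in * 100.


X = (F_in - F_out) / F_in * 100
Moles reacted = 693 - 537 = 156
X = 156 / 693 * 100
= 0.2251 * 100
= 22.51 %

22.51 %


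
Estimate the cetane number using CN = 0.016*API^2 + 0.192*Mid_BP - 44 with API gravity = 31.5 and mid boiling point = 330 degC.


CN = 0.016 * 31.5^2 + 0.192 * 330 - 44
CN = 15.876 + 63.36 - 44 = 35.236

35.236


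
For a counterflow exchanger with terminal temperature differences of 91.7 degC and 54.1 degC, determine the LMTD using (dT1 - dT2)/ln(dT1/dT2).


LMTD = (dT1 - dT2) / ln(dT1/dT2)
= (91.7 - 54.1) / ln(91.7 / 54.1) = 37.6 / 0.527688 = 71.25

71.25 degC


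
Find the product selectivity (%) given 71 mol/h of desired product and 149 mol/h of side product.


Selectivity = desired / (desired + undesired) * 100
Total products = 71 + 149 = 220 mol/h
S = 71 / 220 * 100
= 0.3227 * 100
= 32.27 %

32.27 %


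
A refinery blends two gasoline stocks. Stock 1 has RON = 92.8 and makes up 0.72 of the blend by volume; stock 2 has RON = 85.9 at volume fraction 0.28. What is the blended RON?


Linear blending: RON_blend = sum(vi * RONi)
Contribution 1: 0.72 * 92.8 = 66.816
Contribution 2: 0.28 * 85.9 = 24.052
RON_blend = 66.816 + 24.052 = 90.868

90.868


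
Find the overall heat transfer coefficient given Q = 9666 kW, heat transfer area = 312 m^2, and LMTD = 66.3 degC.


From Q = U*A*LMTD, U = Q / (A * LMTD)
U = 9666 / (312 * 66.3) = 9666 / 20685.6 = 0.4673

0.4673 kW/(m^2*K)


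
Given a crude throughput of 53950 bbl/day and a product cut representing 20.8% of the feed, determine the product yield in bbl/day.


Crude throughput = 53950 bbl/day
Fraction yield = 20.8%
yield = throughput * fraction / 100
yield = 53950 * 20.8 / 100 = 11221.6

11221.6 bbl/day


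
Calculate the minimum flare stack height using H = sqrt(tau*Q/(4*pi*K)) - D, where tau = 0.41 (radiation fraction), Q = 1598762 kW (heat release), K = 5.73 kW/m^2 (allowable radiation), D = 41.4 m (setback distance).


tau*Q/(4*pi*K) = 0.41 * 1598762 / (4 * pi * 5.73) = 9103.39
sqrt(9103.39) = 95.4117
H = 95.4117 - 41.4 = 54.01

54.01 m


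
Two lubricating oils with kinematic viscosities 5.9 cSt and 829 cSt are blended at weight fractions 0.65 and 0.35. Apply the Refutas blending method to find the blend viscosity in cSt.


Refutas method: VBN_i = 14.534*ln(ln(visc_i + 0.8)) + 10.975, blended linearly by mass fraction; since VBN is linear in VBI_i = ln(ln(visc_i + 0.8)) and the fractions sum to 1, blend VBI directly: visc = exp(exp(VBI_blend)) - 0.8
VBI_1 = ln(ln(5.9 + 0.8)) = 0.642962
VBI_2 = ln(ln(829 + 0.8)) = 1.90526
VBI_blend = 0.65 * 0.642962 + 0.35 * 1.90526 = 1.08477
visc_blend = exp(exp(1.08477)) - 0.8 = 18.47

18.47 cSt


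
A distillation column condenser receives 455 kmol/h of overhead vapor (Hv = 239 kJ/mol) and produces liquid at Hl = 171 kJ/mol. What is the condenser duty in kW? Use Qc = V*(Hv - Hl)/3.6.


Qc = 455 * (239 - 171) / 3.6 = 455 * 68 / 3.6 = 8594

8594 kW


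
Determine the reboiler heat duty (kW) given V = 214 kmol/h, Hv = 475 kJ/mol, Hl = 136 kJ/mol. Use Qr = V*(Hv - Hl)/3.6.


Qr = 214 * (475 - 136) / 3.6 = 214 * 339 / 3.6 = 20150

20150 kW


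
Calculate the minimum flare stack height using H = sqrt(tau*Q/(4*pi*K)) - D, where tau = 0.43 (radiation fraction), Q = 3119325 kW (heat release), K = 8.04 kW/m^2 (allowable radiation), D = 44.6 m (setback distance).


tau*Q/(4*pi*K) = 0.43 * 3119325 / (4 * pi * 8.04) = 13275.9
sqrt(13275.9) = 115.221
H = 115.221 - 44.6 = 70.62

70.62 m


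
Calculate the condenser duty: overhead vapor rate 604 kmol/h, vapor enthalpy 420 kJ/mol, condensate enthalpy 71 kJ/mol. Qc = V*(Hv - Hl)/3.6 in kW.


Qc = 604 * (420 - 71) / 3.6 = 604 * 349 / 3.6 = 58550

58550 kW


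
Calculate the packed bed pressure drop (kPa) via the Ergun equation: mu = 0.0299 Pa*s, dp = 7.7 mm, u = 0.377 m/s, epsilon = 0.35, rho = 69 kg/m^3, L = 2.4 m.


dp = 7.7 mm = 0.0077 m
Viscous term = 150*0.0299*0.377*(1-0.35)^2 / (0.0077^2*0.35^3) = 281025
Inertial term = 1.75*69*0.377^2*(1-0.35) / (0.0077*0.35^3) = 33790
dP/L = 281025 + 33790 = 314815 Pa/m
dP = 314815 * 2.4 / 1000 = 755.6 kPa

755.6 kPa


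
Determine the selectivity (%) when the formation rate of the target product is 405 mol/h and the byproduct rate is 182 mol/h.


Selectivity = desired / (desired + undesired) * 100
Total products = 405 + 182 = 587 mol/h
S = 405 / 587 * 100
= 0.6899 * 100
= 68.99 %

68.99 %


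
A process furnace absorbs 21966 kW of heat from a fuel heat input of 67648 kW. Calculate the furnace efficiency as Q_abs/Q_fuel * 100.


Furnace efficiency = Q_absorbed / Q_fuel * 100
= 21966 / 67648 * 100 = 32.47

32.47 %


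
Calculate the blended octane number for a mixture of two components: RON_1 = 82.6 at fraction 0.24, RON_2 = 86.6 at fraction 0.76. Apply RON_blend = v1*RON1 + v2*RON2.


Linear blending: RON_blend = sum(vi * RONi)
Contribution 1: 0.24 * 82.6 = 19.824
Contribution 2: 0.76 * 86.6 = 65.816
RON_blend = 19.824 + 65.816 = 85.64

85.64


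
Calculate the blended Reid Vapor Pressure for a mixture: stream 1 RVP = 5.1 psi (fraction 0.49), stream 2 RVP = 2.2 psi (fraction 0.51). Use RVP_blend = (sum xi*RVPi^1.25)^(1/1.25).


Chevron index: RVP_blend = (sum xi*RVPi^1.25)^(1/1.25)
RVP^1.25 terms: 0.49 * 5.1^1.25 + 0.51 * 2.2^1.25 = 5.12189
RVP_blend = 5.12189^(1/1.25) = 3.694

3.694 psi


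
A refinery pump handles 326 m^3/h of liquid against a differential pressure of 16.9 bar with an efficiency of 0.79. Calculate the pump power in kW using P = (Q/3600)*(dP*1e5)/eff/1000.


Q = 326 / 3600 = 0.0905556 m^3/s
P = 0.0905556 * (16.9 * 1e5) / 0.79 / 1000 = 193.7

193.7 kW


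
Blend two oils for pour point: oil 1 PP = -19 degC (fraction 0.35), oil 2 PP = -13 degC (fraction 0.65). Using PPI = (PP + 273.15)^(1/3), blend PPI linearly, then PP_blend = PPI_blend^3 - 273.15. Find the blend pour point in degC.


PPI_1 = (-19 + 273.15)^(1/3) = 6.334272
PPI_2 = (-13 + 273.15)^(1/3) = 6.383731
PPI_blend = 0.35 * 6.334272 + 0.65 * 6.383731 = 6.36642
PP_blend = 6.36642^3 - 273.15 = 258.0393 - 273.15 = -15.11

-15.11 degC


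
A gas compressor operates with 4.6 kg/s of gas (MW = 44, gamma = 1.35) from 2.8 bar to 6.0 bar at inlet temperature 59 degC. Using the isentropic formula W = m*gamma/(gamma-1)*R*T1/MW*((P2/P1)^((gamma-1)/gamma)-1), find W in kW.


Isentropic work: W = m*(gamma/(gamma-1))*(R*T1/MW)*((P2/P1)^((gamma-1)/gamma) - 1)
T1 = 59 + 273.15 = 332.15 K
Pressure ratio = 6.0 / 2.8 = 2.14286
Exponent = (1.35 - 1)/1.35 = 0.259259
(P2/P1)^exp - 1 = 2.14286^0.259259 - 1 = 0.218465
W = 4.6 * 1.35 / 0.35 * 8.314 * 332.15 / 44 * 0.218465 = 243.3

243.3 kW


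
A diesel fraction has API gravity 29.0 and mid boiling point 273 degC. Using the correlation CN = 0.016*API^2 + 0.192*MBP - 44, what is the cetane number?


CN = 0.016 * 29.0^2 + 0.192 * 273 - 44
CN = 13.456 + 52.416 - 44 = 21.872

21.872


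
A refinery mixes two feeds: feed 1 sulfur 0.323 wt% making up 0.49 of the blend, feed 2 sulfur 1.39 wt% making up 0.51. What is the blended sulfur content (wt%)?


Linear sulfur blending: S_blend = x1*S1 + x2*S2
Contribution 1: 0.49 * 0.323 = 0.15827 wt%
Contribution 2: 0.51 * 1.39 = 0.7089 wt%
S_blend = 0.15827 + 0.7089 = 0.86717

0.86717 wt%


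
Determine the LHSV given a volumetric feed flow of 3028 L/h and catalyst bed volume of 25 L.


LHSV = volumetric feed rate / catalyst volume
= 3028 L/h / 25 L
= 121.1 h^-1

121.1 h^-1


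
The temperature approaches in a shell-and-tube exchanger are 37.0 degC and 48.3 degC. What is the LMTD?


LMTD = (dT1 - dT2) / ln(dT1/dT2)
= (37.0 - 48.3) / ln(37.0 / 48.3) = -11.3 / -0.266514 = 42.40

42.40 degC


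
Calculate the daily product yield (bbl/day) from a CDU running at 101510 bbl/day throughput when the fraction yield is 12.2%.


Crude throughput = 101510 bbl/day
Fraction yield = 12.2%
yield = throughput * fraction / 100
yield = 101510 * 12.2 / 100 = 12384.22

12384.22 bbl/day


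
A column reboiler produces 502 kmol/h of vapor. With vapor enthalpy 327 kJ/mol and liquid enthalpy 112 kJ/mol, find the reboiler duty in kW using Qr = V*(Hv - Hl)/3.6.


Qr = 502 * (327 - 112) / 3.6 = 502 * 215 / 3.6 = 29980

29980 kW


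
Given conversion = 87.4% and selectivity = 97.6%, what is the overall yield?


Overall yield = conversion (%) * selectivity (%) / 100
Conversion = 87.4%, Selectivity = 97.6%
Y = 87.4 * 97.6 / 100
= 85.3024 %

85.3024 %


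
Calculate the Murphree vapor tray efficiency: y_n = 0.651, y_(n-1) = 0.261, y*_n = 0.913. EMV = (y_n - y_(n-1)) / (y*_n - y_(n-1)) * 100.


Murphree vapor efficiency: EMV = (y_n - y_(n-1)) / (y*_n - y_(n-1)) * 100
EMV = (0.651 - 0.261) / (0.913 - 0.261) * 100 = 0.39 / 0.652 * 100 = 59.82

59.82 %


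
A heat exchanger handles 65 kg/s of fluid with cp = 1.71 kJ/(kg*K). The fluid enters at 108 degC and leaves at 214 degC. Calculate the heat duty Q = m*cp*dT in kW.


Q = m_dot * cp * delta_T
delta_T = 214 - 108 = 106 K
Q = 65 * 1.71 * 106
= 111.15 * 106
= 11781.9 kW

11781.9 kW


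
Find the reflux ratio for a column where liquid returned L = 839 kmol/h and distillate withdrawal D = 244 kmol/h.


Reflux ratio definition: R = L / D (liquid returned / distillate withdrawn)
L = 839 kmol/h, D = 244 kmol/h
R = 839 / 244 = 3.439

3.439


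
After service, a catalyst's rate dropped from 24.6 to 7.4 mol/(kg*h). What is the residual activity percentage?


Activity (%) = (rate_used / rate_fresh) * 100
rate_used = 7.4, rate_fresh = 24.6
= (7.4 / 24.6) * 100
= 0.3008 * 100 = 30.08

30.08 %


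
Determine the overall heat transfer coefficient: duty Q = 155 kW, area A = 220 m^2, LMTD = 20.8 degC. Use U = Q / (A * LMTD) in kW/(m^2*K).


From Q = U*A*LMTD, U = Q / (A * LMTD)
U = 155 / (220 * 20.8) = 155 / 4576 = 0.03387

0.03387 kW/(m^2*K)


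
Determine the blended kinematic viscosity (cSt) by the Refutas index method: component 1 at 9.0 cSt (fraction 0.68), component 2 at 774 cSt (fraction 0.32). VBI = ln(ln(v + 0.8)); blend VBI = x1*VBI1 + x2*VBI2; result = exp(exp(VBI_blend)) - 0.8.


Refutas method: VBN_i = 14.534*ln(ln(visc_i + 0.8)) + 10.975, blended linearly by mass fraction; since VBN is linear in VBI_i = ln(ln(visc_i + 0.8)) and the fractions sum to 1, blend VBI directly: visc = exp(exp(VBI_blend)) - 0.8
VBI_1 = ln(ln(9.0 + 0.8)) = 0.82522
VBI_2 = ln(ln(774 + 0.8)) = 1.89501
VBI_blend = 0.68 * 0.82522 + 0.32 * 1.89501 = 1.16755
visc_blend = exp(exp(1.16755)) - 0.8 = 24.08

24.08 cSt


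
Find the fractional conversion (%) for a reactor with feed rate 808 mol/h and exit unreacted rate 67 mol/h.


X = (F_in - F_out) / F_in * 100
Moles reacted = 808 - 67 = 741
X = 741 / 808 * 100
= 0.9171 * 100
= 91.71 %

91.71 %


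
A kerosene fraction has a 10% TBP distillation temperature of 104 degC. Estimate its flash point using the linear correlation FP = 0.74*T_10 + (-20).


FP = 0.74 * 104 + (-20) = 56.96

56.96 degC


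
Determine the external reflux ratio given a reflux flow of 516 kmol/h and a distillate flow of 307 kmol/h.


Reflux ratio definition: R = L / D (liquid returned / distillate withdrawn)
L = 516 kmol/h, D = 307 kmol/h
R = 516 / 307 = 1.681

1.681


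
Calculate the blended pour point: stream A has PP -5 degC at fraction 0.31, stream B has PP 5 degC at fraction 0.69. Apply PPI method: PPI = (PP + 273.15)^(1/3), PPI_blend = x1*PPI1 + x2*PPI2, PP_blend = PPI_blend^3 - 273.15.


PPI_1 = (-5 + 273.15)^(1/3) = 6.448508
PPI_2 = (5 + 273.15)^(1/3) = 6.527693
PPI_blend = 0.31 * 6.448508 + 0.69 * 6.527693 = 6.503146
PP_blend = 6.503146^3 - 273.15 = 275.0239 - 273.15 = 1.87

1.87 degC


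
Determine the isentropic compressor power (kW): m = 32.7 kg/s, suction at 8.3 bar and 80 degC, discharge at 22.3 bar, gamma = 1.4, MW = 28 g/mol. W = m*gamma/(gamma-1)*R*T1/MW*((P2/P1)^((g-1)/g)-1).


Isentropic work: W = m*(gamma/(gamma-1))*(R*T1/MW)*((P2/P1)^((gamma-1)/gamma) - 1)
T1 = 80 + 273.15 = 353.15 K
Pressure ratio = 22.3 / 8.3 = 2.68675
Exponent = (1.4 - 1)/1.4 = 0.285714
(P2/P1)^exp - 1 = 2.68675^0.285714 - 1 = 0.326283
W = 32.7 * 1.4 / 0.4 * 8.314 * 353.15 / 28 * 0.326283 = 3916

3916 kW


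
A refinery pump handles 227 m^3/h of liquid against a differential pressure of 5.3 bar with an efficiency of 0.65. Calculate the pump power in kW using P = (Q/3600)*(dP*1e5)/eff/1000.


Q = 227 / 3600 = 0.0630556 m^3/s
P = 0.0630556 * (5.3 * 1e5) / 0.65 / 1000 = 51.41

51.41 kW


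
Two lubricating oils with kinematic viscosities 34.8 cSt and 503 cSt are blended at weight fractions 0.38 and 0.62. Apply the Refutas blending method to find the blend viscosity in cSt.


Refutas method: VBN_i = 14.534*ln(ln(visc_i + 0.8)) + 10.975, blended linearly by mass fraction; since VBN is linear in VBI_i = ln(ln(visc_i + 0.8)) and the fractions sum to 1, blend VBI directly: visc = exp(exp(VBI_blend)) - 0.8
VBI_1 = ln(ln(34.8 + 0.8)) = 1.27322
VBI_2 = ln(ln(503 + 0.8)) = 1.82812
VBI_blend = 0.38 * 1.27322 + 0.62 * 1.82812 = 1.61726
visc_blend = exp(exp(1.61726)) - 0.8 = 153.6

153.6 cSt


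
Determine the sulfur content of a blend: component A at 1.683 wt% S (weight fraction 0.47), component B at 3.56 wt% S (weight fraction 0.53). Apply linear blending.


Linear sulfur blending: S_blend = x1*S1 + x2*S2
Contribution 1: 0.47 * 1.683 = 0.79101 wt%
Contribution 2: 0.53 * 3.56 = 1.8868 wt%
S_blend = 0.79101 + 1.8868 = 2.67781

2.67781 wt%


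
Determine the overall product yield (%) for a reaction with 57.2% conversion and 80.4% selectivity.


Overall yield = conversion (%) * selectivity (%) / 100
Conversion = 57.2%, Selectivity = 80.4%
Y = 57.2 * 80.4 / 100
= 45.9888 %

45.9888 %


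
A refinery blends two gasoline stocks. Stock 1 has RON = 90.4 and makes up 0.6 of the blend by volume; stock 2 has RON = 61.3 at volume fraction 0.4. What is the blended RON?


Linear blending: RON_blend = sum(vi * RONi)
Contribution 1: 0.6 * 90.4 = 54.24
Contribution 2: 0.4 * 61.3 = 24.52
RON_blend = 54.24 + 24.52 = 78.76

78.76


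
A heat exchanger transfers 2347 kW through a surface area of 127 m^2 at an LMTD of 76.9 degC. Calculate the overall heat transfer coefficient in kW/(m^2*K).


From Q = U*A*LMTD, U = Q / (A * LMTD)
U = 2347 / (127 * 76.9) = 2347 / 9766.3 = 0.2403

0.2403 kW/(m^2*K)


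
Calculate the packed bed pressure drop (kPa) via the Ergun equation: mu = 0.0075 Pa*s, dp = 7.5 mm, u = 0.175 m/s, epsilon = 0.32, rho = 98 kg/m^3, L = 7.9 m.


dp = 7.5 mm = 0.0075 m
Viscous term = 150*0.0075*0.175*(1-0.32)^2 / (0.0075^2*0.32^3) = 49389.6
Inertial term = 1.75*98*0.175^2*(1-0.32) / (0.0075*0.32^3) = 14532.4
dP/L = 49389.6 + 14532.4 = 63922 Pa/m
dP = 63922 * 7.9 / 1000 = 505.0 kPa

505.0 kPa


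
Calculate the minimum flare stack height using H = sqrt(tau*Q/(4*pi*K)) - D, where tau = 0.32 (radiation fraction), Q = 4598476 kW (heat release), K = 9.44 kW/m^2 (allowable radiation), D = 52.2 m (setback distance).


tau*Q/(4*pi*K) = 0.32 * 4598476 / (4 * pi * 9.44) = 12404.6
sqrt(12404.6) = 111.376
H = 111.376 - 52.2 = 59.18

59.18 m


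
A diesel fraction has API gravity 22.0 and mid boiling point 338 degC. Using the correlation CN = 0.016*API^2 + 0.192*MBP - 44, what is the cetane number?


CN = 0.016 * 22.0^2 + 0.192 * 338 - 44
CN = 7.744 + 64.896 - 44 = 28.64

28.64


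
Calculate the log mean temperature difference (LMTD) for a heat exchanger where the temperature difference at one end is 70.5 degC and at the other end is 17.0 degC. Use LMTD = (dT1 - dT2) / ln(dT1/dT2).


LMTD = (dT1 - dT2) / ln(dT1/dT2)
= (70.5 - 17.0) / ln(70.5 / 17.0) = 53.5 / 1.4224 = 37.61

37.61 degC


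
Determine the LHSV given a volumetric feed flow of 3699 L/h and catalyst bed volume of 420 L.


LHSV = volumetric feed rate / catalyst volume
= 3699 L/h / 420 L
= 8.807 h^-1

8.807 h^-1


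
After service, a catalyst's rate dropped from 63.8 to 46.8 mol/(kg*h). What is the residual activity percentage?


Activity (%) = (rate_used / rate_fresh) * 100
rate_used = 46.8, rate_fresh = 63.8
= (46.8 / 63.8) * 100
= 0.7335 * 100 = 73.35

73.35 %


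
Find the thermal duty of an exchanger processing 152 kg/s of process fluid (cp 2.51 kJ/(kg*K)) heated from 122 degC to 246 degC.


Q = m_dot * cp * delta_T
delta_T = 246 - 122 = 124 K
Q = 152 * 2.51 * 124
= 381.52 * 124
= 47308.48 kW

47308.48 kW


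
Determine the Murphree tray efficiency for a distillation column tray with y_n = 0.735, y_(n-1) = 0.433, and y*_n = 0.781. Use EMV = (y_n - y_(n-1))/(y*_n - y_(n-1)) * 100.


Murphree vapor efficiency: EMV = (y_n - y_(n-1)) / (y*_n - y_(n-1)) * 100
EMV = (0.735 - 0.433) / (0.781 - 0.433) * 100 = 0.302 / 0.348 * 100 = 86.78

86.78 %


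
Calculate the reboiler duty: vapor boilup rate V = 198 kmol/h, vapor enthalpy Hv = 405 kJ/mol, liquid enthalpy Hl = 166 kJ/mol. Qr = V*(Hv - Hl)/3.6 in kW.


Qr = 198 * (405 - 166) / 3.6 = 198 * 239 / 3.6 = 13140

13140 kW


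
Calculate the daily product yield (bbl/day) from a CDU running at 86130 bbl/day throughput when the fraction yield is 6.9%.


Crude throughput = 86130 bbl/day
Fraction yield = 6.9%
yield = throughput * fraction / 100
yield = 86130 * 6.9 / 100 = 5942.97

5942.97 bbl/day


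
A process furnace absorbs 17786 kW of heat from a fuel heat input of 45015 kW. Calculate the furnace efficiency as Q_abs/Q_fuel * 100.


Furnace efficiency = Q_absorbed / Q_fuel * 100
= 17786 / 45015 * 100 = 39.51

39.51 %


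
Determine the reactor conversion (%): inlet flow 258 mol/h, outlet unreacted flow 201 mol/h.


X = (F_in - F_out) / F_in * 100
Moles reacted = 258 - 201 = 57
X = 57 / 258 * 100
= 0.2209 * 100
= 22.09 %

22.09 %


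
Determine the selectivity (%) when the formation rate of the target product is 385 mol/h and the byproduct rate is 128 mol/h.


Selectivity = desired / (desired + undesired) * 100
Total products = 385 + 128 = 513 mol/h
S = 385 / 513 * 100
= 0.7505 * 100
= 75.05 %

75.05 %


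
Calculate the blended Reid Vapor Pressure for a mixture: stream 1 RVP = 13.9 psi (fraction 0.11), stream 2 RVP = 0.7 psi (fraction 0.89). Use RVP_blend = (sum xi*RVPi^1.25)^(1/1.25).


Chevron index: RVP_blend = (sum xi*RVPi^1.25)^(1/1.25)
RVP^1.25 terms: 0.11 * 13.9^1.25 + 0.89 * 0.7^1.25 = 3.52216
RVP_blend = 3.52216^(1/1.25) = 2.738

2.738 psi


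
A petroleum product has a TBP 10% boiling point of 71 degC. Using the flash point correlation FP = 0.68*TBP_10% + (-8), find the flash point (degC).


FP = 0.68 * 71 + (-8) = 40.28

40.28 degC


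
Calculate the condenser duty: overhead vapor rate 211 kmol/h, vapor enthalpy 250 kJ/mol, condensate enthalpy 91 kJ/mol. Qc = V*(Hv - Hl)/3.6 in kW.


Qc = 211 * (250 - 91) / 3.6 = 211 * 159 / 3.6 = 9319

9319 kW


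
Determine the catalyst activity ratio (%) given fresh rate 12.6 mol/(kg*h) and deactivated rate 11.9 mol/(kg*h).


Activity (%) = (rate_used / rate_fresh) * 100
rate_used = 11.9, rate_fresh = 12.6
= (11.9 / 12.6) * 100
= 0.9444 * 100 = 94.44

94.44 %


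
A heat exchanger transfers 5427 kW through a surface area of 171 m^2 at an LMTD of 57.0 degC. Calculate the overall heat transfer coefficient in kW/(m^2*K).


From Q = U*A*LMTD, U = Q / (A * LMTD)
U = 5427 / (171 * 57.0) = 5427 / 9747 = 0.5568

0.5568 kW/(m^2*K)


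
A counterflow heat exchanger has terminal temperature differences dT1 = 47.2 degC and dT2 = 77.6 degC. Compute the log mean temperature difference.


LMTD = (dT1 - dT2) / ln(dT1/dT2)
= (47.2 - 77.6) / ln(47.2 / 77.6) = -30.4 / -0.497174 = 61.15

61.15 degC


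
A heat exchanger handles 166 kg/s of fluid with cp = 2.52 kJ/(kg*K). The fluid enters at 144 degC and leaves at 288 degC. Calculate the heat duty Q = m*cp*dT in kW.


Q = m_dot * cp * delta_T
delta_T = 288 - 144 = 144 K
Q = 166 * 2.52 * 144
= 418.32 * 144
= 60238.08 kW

60238.08 kW


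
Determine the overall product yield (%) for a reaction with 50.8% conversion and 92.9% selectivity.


Overall yield = conversion (%) * selectivity (%) / 100
Conversion = 50.8%, Selectivity = 92.9%
Y = 50.8 * 92.9 / 100
= 47.1932 %

47.1932 %


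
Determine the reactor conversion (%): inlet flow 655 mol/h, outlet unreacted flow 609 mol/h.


X = (F_in - F_out) / F_in * 100
Moles reacted = 655 - 609 = 46
X = 46 / 655 * 100
= 0.07023 * 100
= 7.023 %

7.023 %


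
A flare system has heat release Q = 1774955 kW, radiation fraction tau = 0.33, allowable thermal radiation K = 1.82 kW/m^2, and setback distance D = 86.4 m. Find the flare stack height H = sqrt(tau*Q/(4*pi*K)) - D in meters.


tau*Q/(4*pi*K) = 0.33 * 1774955 / (4 * pi * 1.82) = 25610.6
sqrt(25610.6) = 160.033
H = 160.033 - 86.4 = 73.63

73.63 m


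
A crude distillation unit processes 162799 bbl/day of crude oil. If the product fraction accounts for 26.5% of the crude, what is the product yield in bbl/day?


Crude throughput = 162799 bbl/day
Fraction yield = 26.5%
yield = throughput * fraction / 100
yield = 162799 * 26.5 / 100 = 43141.735

43141.735 bbl/day


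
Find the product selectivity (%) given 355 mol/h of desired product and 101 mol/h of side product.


Selectivity = desired / (desired + undesired) * 100
Total products = 355 + 101 = 456 mol/h
S = 355 / 456 * 100
= 0.7785 * 100
= 77.85 %

77.85 %


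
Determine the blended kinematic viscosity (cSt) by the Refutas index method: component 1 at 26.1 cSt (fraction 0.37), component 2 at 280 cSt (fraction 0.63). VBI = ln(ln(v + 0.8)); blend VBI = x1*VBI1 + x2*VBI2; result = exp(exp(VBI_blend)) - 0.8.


Refutas method: VBN_i = 14.534*ln(ln(visc_i + 0.8)) + 10.975, blended linearly by mass fraction; since VBN is linear in VBI_i = ln(ln(visc_i + 0.8)) and the fractions sum to 1, blend VBI directly: visc = exp(exp(VBI_blend)) - 0.8
VBI_1 = ln(ln(26.1 + 0.8)) = 1.19153
VBI_2 = ln(ln(280 + 0.8)) = 1.72947
VBI_blend = 0.37 * 1.19153 + 0.63 * 1.72947 = 1.53043
visc_blend = exp(exp(1.53043)) - 0.8 = 100.7

100.7 cSt


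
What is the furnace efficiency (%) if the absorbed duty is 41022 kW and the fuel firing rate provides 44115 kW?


Furnace efficiency = Q_absorbed / Q_fuel * 100
= 41022 / 44115 * 100 = 92.99

92.99 %


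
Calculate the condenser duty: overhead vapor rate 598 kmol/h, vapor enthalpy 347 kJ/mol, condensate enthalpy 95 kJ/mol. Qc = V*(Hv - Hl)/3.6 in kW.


Qc = 598 * (347 - 95) / 3.6 = 598 * 252 / 3.6 = 41860

41860 kW


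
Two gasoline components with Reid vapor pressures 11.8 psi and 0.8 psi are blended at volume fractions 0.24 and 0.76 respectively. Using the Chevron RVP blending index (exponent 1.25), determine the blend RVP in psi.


Chevron index: RVP_blend = (sum xi*RVPi^1.25)^(1/1.25)
RVP^1.25 terms: 0.24 * 11.8^1.25 + 0.76 * 0.8^1.25 = 5.82386
RVP_blend = 5.82386^(1/1.25) = 4.094

4.094 psi


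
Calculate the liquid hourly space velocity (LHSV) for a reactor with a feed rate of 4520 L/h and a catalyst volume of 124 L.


LHSV = volumetric feed rate / catalyst volume
= 4520 L/h / 124 L
= 36.45 h^-1

36.45 h^-1


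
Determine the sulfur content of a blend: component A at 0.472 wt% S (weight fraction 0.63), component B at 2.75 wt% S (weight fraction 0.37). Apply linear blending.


Linear sulfur blending: S_blend = x1*S1 + x2*S2
Contribution 1: 0.63 * 0.472 = 0.29736 wt%
Contribution 2: 0.37 * 2.75 = 1.0175 wt%
S_blend = 0.29736 + 1.0175 = 1.31486

1.31486 wt%
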